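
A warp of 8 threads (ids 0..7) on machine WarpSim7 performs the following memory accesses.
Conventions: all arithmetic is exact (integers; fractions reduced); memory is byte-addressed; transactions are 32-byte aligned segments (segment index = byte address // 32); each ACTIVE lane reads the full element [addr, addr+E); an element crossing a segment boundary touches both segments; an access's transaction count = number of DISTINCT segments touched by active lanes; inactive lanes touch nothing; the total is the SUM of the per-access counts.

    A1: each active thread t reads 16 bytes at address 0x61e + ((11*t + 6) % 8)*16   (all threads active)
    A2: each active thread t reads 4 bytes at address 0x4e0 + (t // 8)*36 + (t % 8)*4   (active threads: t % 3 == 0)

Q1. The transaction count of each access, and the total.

A1: 5 transactions
A2: 1 transaction

Answer: 5,1; total 6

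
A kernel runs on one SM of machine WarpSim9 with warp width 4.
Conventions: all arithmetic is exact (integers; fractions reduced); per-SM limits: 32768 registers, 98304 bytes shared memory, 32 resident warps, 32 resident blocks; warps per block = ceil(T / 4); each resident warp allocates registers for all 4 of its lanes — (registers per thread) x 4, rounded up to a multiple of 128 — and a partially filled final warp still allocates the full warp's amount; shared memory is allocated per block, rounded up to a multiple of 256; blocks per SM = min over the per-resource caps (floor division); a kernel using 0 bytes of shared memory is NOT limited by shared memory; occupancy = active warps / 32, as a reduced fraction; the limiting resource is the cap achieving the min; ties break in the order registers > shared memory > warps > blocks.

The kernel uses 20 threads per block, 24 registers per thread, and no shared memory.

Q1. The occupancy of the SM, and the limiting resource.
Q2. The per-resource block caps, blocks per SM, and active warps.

Answer: occupancy 15/16, limited by warps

registers: 51 blocks
shared memory: no limit (kernel uses none)
warps: 6 blocks
blocks: 32 blocks

Answer: 6 blocks, 30 active warps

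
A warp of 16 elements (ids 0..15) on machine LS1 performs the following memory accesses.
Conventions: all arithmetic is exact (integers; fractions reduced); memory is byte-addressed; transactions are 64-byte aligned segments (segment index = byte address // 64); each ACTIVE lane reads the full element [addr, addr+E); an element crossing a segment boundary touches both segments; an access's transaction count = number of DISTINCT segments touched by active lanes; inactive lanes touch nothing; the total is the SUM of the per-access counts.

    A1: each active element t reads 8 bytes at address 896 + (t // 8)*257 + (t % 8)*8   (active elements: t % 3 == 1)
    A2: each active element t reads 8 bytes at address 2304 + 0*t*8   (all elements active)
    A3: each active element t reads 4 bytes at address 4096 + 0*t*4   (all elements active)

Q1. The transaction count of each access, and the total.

A1: 2 transactions
A2: 1 transaction
A3: 1 transaction

Answer: 2,1,1; total 4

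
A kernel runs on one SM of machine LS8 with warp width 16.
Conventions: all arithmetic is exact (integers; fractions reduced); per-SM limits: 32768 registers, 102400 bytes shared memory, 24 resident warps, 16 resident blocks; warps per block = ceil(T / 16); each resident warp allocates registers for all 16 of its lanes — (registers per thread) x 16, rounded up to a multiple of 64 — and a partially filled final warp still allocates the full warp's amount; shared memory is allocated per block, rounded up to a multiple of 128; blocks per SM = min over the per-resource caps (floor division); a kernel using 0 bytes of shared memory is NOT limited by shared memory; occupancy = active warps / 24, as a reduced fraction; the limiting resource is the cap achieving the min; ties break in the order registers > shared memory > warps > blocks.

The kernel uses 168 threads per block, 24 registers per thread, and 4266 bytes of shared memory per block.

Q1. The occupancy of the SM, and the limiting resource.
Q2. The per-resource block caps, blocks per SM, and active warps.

Answer: occupancy 11/12, limited by warps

registers: 7 blocks
shared memory: 23 blocks
warps: 2 blocks
blocks: 16 blocks

Answer: 2 blocks, 22 active warps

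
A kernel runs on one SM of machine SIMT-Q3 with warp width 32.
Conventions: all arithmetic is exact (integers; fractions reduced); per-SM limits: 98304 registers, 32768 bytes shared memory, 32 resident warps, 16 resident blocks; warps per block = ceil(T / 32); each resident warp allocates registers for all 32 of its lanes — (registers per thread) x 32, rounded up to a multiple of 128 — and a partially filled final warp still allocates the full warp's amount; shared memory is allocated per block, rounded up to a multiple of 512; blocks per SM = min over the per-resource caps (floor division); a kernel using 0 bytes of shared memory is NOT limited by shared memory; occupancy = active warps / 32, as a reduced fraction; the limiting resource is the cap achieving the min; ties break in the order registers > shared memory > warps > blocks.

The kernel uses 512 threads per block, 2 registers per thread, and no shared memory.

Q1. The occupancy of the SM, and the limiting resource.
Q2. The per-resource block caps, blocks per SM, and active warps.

Answer: occupancy 1, limited by warps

registers: 48 blocks
shared memory: no limit (kernel uses none)
warps: 2 blocks
blocks: 16 blocks

Answer: 2 blocks, 32 active warps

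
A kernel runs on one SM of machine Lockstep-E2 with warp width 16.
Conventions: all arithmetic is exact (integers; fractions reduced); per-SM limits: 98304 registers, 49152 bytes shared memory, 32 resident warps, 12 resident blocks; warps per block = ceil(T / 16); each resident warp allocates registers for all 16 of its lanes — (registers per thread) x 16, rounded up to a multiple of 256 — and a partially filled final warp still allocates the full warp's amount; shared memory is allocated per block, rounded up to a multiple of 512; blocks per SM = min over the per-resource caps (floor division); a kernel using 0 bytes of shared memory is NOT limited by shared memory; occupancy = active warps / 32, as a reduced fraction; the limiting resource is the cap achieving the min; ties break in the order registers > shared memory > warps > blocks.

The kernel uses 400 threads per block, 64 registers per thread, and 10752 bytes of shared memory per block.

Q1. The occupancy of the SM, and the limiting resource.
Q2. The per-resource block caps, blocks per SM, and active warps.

Answer: occupancy 25/32, limited by warps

registers: 3 blocks
shared memory: 4 blocks
warps: 1 block
blocks: 12 blocks

Answer: 1 block, 25 active warps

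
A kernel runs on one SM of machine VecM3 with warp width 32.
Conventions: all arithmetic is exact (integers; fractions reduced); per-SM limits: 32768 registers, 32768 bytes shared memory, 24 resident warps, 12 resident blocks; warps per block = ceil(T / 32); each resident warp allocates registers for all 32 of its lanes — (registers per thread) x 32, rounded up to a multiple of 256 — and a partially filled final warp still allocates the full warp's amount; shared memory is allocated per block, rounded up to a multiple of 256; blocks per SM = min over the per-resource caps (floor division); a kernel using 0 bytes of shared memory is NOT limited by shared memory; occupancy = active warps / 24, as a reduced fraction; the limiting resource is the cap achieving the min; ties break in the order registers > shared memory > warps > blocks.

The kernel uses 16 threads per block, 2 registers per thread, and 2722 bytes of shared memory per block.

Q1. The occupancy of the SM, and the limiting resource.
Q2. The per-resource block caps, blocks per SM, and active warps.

Answer: occupancy 11/24, limited by shared memory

registers: 128 blocks
shared memory: 11 blocks
warps: 24 blocks
blocks: 12 blocks

Answer: 11 blocks, 11 active warps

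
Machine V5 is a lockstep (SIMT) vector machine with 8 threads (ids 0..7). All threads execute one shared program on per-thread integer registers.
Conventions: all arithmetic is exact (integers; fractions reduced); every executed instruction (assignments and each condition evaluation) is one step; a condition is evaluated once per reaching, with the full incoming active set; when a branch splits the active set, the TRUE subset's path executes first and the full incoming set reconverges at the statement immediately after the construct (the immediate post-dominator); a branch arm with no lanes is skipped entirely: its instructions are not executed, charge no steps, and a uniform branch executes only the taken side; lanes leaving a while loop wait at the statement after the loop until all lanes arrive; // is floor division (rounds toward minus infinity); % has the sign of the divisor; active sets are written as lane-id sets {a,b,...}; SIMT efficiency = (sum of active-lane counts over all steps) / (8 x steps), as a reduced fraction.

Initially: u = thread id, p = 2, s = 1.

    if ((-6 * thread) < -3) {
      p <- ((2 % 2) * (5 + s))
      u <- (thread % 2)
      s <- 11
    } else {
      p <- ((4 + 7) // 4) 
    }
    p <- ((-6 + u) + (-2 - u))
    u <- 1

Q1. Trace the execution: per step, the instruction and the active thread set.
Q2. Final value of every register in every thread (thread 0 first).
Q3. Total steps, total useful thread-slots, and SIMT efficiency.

step 0: eval ((-6 * thread) < -3)    {0,1,2,3,4,5,6,7}
step 1: p <- ((2 % 2) * (5 + s))     {1,2,3,4,5,6,7}
step 2: u <- (thread % 2)            {1,2,3,4,5,6,7}
step 3: s <- 11                      {1,2,3,4,5,6,7}
step 4: p <- ((4 + 7) // 4)          {0}
step 5: p <- ((-6 + u) + (-2 - u))   {0,1,2,3,4,5,6,7}
step 6: u <- 1                       {0,1,2,3,4,5,6,7}

Answer: 7 steps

u: 1,1,1,1,1,1,1,1
p: -8,-8,-8,-8,-8,-8,-8,-8
s: 1,11,11,11,11,11,11,11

steps = 7; useful = 46; efficiency = 46/56 = 23/28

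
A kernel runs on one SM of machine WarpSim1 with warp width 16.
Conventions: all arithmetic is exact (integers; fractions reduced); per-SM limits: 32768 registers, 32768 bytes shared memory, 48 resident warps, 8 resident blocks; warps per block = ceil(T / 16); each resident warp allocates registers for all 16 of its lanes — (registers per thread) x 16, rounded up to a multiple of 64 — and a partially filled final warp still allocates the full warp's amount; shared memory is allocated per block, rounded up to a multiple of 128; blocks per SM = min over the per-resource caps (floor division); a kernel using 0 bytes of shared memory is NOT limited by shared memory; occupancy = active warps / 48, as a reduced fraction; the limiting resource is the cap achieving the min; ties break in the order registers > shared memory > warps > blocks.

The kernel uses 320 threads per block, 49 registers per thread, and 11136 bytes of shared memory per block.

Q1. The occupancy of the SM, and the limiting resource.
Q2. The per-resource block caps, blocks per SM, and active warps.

Answer: occupancy 5/12, limited by registers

registers: 1 block
shared memory: 2 blocks
warps: 2 blocks
blocks: 8 blocks

Answer: 1 block, 20 active warps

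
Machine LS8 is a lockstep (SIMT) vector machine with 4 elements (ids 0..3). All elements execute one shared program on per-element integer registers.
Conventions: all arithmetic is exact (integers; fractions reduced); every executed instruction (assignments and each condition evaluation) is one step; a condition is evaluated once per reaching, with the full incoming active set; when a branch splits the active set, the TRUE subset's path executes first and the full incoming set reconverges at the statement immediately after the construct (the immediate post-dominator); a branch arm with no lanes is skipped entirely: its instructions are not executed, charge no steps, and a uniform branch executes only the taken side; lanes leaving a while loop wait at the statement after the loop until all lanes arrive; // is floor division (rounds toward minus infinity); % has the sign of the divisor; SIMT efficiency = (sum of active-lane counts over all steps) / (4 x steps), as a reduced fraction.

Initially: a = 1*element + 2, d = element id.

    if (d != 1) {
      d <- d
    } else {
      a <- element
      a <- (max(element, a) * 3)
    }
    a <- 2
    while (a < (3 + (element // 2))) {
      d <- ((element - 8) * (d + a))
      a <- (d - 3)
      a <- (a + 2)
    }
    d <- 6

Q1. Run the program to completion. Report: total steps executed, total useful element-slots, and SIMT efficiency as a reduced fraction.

Answer: 15 steps, 53 useful, 53/60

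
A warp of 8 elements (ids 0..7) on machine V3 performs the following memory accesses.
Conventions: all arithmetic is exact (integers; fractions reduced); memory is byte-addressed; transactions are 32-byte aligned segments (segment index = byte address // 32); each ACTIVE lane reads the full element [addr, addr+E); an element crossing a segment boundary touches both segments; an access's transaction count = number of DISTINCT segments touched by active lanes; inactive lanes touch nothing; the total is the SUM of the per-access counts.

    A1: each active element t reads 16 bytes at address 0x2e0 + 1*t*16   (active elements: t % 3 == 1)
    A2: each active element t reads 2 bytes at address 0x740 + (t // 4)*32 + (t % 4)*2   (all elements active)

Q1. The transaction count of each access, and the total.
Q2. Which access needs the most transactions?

A1: 3 transactions
A2: 2 transactions

Answer: 3,2; total 5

Answer: A1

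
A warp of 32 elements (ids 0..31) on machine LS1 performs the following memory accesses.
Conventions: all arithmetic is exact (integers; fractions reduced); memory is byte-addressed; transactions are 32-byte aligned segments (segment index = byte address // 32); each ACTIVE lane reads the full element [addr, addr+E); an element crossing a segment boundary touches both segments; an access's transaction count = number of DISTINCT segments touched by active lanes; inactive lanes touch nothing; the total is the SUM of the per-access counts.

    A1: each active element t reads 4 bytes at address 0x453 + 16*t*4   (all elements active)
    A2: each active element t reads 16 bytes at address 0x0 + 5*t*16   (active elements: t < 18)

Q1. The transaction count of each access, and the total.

A1: 32 transactions
A2: 18 transactions

Answer: 32,18; total 50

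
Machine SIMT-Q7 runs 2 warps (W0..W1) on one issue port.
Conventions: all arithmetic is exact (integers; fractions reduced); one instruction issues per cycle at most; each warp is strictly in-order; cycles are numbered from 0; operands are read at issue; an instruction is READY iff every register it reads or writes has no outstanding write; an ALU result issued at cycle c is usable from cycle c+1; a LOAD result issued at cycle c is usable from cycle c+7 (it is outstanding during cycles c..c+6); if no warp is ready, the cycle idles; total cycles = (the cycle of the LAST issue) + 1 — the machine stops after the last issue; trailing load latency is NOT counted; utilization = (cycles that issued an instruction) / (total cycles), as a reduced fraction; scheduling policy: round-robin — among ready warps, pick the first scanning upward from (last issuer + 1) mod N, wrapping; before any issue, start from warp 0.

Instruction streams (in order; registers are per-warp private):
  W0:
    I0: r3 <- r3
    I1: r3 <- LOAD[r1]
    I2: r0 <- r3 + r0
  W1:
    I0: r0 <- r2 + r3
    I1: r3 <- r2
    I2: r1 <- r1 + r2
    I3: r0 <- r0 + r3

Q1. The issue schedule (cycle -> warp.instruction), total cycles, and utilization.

cycle 0: W0.I0
cycle 1: W1.I0
cycle 2: W0.I1
cycle 3: W1.I1
cycle 4: W1.I2
cycle 5: W1.I3
cycle 6: idle
cycle 7: idle
cycle 8: idle
cycle 9: W0.I2

Answer: 10 cycles, utilization 7/10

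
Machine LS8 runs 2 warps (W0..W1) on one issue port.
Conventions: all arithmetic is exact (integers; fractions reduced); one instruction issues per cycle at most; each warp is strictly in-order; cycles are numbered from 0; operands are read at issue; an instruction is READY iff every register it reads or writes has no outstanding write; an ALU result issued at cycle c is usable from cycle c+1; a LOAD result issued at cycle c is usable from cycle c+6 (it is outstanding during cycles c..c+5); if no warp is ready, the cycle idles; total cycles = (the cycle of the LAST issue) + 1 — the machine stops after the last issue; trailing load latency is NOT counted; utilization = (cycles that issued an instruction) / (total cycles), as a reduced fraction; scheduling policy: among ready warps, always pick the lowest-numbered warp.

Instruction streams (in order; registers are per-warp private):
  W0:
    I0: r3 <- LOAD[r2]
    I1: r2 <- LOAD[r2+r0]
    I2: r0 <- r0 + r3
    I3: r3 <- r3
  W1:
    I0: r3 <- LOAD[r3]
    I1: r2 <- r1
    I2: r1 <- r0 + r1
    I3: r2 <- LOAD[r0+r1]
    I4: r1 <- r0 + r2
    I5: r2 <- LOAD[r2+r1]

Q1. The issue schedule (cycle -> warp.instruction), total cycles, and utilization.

cycle 0: W0.I0
cycle 1: W0.I1
cycle 2: W1.I0
cycle 3: W1.I1
cycle 4: W1.I2
cycle 5: W1.I3
cycle 6: W0.I2
cycle 7: W0.I3
cycle 8: idle
cycle 9: idle
cycle 10: idle
cycle 11: W1.I4
cycle 12: W1.I5

Answer: 13 cycles, utilization 10/13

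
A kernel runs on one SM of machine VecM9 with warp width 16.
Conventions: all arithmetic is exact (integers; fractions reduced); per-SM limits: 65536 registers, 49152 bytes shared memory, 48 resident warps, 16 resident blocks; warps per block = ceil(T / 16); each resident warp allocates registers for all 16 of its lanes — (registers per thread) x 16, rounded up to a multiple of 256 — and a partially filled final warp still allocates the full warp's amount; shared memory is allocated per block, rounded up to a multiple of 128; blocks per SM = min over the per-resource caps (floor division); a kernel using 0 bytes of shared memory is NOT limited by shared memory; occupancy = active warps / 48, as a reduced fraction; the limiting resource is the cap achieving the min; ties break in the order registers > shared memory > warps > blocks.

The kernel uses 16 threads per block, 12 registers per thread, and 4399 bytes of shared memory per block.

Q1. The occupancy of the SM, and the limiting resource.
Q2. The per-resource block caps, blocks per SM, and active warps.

Answer: occupancy 5/24, limited by shared memory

registers: 256 blocks
shared memory: 10 blocks
warps: 48 blocks
blocks: 16 blocks

Answer: 10 blocks, 10 active warps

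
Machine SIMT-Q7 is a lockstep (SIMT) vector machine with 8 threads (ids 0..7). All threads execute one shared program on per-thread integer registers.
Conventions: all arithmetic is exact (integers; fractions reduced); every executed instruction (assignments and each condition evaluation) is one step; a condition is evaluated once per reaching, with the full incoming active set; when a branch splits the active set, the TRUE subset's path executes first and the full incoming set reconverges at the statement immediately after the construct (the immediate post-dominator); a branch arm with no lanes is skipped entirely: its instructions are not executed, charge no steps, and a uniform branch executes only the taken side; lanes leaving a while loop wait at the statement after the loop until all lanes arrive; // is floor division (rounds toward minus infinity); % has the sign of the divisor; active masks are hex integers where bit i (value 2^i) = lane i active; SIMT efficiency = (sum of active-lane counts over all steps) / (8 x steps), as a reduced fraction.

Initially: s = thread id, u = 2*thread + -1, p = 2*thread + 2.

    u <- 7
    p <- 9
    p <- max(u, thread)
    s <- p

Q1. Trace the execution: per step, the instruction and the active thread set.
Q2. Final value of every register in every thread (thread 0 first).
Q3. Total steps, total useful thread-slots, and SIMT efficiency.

step 0: u <- 7                       0xff
step 1: p <- 9                       0xff
step 2: p <- max(u, thread)          0xff
step 3: s <- p                       0xff

Answer: 4 steps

s: 7,7,7,7,7,7,7,7
u: 7,7,7,7,7,7,7,7
p: 7,7,7,7,7,7,7,7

steps = 4; useful = 32; efficiency = 32/32 = 1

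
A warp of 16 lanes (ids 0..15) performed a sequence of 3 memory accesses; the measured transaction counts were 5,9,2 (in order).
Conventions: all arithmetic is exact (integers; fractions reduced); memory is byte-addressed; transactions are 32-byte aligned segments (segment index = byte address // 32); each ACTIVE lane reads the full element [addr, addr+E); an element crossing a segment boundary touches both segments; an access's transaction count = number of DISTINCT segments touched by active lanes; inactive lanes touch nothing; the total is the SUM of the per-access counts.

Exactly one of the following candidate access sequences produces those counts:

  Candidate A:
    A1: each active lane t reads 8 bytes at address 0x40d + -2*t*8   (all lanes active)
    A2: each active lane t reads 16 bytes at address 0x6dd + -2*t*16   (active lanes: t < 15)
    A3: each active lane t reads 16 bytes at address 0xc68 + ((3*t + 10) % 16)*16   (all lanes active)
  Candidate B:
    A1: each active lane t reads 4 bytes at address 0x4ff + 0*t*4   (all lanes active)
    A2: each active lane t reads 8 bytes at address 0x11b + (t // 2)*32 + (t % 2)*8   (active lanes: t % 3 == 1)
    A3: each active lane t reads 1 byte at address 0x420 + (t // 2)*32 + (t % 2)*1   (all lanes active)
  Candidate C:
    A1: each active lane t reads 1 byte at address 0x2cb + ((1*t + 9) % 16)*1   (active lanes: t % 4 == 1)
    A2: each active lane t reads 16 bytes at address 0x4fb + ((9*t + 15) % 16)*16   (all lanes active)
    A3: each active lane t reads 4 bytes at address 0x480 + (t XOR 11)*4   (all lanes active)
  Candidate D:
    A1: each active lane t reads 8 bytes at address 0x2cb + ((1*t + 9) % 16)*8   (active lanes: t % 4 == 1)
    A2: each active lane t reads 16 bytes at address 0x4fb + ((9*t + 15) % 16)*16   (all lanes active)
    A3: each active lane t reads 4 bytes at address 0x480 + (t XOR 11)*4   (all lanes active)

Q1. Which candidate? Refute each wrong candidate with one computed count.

A: A1 gives 9 transactions, not 5
B: A1 gives 2 transactions, not 5
C: A1 gives 1 transaction, not 5
D: all counts match (5,9,2)

Answer: D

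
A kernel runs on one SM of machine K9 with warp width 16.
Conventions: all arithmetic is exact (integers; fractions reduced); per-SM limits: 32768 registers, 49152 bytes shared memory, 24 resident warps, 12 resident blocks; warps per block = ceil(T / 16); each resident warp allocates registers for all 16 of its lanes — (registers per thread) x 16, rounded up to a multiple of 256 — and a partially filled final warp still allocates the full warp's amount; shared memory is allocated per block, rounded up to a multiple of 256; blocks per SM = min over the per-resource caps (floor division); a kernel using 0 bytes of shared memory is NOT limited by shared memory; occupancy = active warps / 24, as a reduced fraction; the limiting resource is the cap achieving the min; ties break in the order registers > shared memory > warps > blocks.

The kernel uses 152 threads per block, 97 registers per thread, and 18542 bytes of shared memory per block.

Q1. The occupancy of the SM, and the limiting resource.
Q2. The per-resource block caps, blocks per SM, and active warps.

Answer: occupancy 5/12, limited by registers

registers: 1 block
shared memory: 2 blocks
warps: 2 blocks
blocks: 12 blocks

Answer: 1 block, 10 active warps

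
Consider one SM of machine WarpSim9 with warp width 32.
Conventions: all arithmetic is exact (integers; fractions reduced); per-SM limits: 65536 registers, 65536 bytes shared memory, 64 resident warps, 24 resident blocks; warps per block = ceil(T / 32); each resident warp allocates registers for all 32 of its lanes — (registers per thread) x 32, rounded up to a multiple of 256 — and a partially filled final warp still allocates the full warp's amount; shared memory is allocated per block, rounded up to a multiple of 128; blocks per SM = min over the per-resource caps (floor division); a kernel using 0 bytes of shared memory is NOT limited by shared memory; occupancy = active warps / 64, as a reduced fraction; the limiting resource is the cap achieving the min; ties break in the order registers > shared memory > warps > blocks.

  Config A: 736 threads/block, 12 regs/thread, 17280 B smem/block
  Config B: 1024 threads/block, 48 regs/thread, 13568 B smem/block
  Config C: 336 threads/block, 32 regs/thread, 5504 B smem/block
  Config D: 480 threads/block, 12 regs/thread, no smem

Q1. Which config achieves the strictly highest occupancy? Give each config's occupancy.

occupancies: A 23/32, B 1/2, C 55/64, D 15/16

Answer: D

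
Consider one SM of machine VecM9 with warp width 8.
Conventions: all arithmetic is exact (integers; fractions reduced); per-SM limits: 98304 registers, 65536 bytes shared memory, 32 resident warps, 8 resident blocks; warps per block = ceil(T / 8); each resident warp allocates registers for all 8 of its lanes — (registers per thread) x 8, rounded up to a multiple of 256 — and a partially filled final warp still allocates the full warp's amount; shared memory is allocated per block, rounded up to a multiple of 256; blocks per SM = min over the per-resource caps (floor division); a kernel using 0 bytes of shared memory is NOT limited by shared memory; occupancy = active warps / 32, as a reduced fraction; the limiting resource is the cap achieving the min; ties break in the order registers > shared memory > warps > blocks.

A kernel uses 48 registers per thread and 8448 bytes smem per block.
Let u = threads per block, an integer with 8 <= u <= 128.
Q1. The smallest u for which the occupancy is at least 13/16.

Answer: u = 25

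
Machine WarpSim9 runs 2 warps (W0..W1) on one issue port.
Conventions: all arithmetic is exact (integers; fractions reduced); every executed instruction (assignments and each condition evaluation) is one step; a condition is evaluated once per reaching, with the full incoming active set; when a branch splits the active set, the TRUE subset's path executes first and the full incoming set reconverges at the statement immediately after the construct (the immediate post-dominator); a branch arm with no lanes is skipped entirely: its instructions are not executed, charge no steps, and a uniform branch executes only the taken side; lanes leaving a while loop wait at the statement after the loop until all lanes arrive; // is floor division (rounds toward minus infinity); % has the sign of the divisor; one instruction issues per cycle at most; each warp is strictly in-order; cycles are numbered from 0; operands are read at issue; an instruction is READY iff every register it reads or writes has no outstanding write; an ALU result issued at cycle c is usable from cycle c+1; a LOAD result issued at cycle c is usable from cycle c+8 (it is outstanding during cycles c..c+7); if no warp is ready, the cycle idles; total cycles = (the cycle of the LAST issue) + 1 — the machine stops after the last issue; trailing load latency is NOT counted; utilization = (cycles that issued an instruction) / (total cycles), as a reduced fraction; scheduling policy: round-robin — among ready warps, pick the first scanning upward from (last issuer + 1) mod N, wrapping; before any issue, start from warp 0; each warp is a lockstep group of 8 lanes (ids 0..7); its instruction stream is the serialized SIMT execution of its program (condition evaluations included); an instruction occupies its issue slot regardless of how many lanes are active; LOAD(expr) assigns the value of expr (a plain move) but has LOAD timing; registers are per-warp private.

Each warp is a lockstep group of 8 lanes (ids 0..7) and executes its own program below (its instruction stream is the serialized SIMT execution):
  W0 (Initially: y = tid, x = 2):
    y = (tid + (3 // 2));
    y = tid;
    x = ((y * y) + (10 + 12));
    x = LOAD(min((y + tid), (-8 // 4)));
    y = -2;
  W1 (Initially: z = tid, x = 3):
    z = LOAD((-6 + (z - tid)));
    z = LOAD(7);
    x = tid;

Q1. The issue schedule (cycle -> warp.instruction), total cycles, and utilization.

cycle 0: W0.I0
cycle 1: W1.I0
cycle 2: W0.I1
cycle 3: W0.I2
cycle 4: W0.I3
cycle 5: W0.I4
cycle 6: idle
cycle 7: idle
cycle 8: idle
cycle 9: W1.I1
cycle 10: W1.I2

Answer: 11 cycles, utilization 8/11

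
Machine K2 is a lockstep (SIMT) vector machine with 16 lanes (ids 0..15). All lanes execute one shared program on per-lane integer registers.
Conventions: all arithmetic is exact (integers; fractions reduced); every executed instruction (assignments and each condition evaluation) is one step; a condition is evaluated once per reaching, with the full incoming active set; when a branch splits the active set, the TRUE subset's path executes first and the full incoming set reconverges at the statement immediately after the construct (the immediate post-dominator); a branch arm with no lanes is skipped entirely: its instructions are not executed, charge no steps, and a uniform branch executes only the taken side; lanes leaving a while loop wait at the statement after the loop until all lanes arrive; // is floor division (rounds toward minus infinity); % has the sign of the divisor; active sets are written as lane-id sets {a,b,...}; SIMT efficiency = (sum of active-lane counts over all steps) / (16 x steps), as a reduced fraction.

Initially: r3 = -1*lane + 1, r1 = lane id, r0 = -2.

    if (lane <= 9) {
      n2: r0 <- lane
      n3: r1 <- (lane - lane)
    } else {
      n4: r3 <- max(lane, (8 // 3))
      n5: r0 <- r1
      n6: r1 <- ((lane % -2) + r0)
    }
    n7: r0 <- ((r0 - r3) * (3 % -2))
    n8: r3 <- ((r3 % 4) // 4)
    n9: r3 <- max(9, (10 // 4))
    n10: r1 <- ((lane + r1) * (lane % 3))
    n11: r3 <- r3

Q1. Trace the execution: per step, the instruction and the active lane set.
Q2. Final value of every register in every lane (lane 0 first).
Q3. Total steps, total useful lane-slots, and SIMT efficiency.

step 0: eval (lane <= 9)             {0,1,2,3,4,5,6,7,8,9,10,11,12,13,14,15}
step 1: r0 <- lane                   {0,1,2,3,4,5,6,7,8,9}
step 2: r1 <- (lane - lane)          {0,1,2,3,4,5,6,7,8,9}
step 3: r3 <- max(lane, (8 // 3))    {10,11,12,13,14,15}
step 4: r0 <- r1                     {10,11,12,13,14,15}
step 5: r1 <- ((lane % -2) + r0)     {10,11,12,13,14,15}
step 6: r0 <- ((r0 - r3) * (3 % -2)) {0,1,2,3,4,5,6,7,8,9,10,11,12,13,14,15}
step 7: r3 <- ((r3 % 4) // 4)        {0,1,2,3,4,5,6,7,8,9,10,11,12,13,14,15}
step 8: r3 <- max(9, (10 // 4))      {0,1,2,3,4,5,6,7,8,9,10,11,12,13,14,15}
step 9: r1 <- ((lane + r1) * (lane % 3)) {0,1,2,3,4,5,6,7,8,9,10,11,12,13,14,15}
step 10: r3 <- r3                     {0,1,2,3,4,5,6,7,8,9,10,11,12,13,14,15}

Answer: 11 steps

r3: 9,9,9,9,9,9,9,9,9,9,9,9,9,9,9,9
r1: 0,1,4,0,4,10,0,7,16,0,20,42,0,25,56,0
r0: 1,-1,-3,-5,-7,-9,-11,-13,-15,-17,0,0,0,0,0,0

steps = 11; useful = 134; efficiency = 134/176 = 67/88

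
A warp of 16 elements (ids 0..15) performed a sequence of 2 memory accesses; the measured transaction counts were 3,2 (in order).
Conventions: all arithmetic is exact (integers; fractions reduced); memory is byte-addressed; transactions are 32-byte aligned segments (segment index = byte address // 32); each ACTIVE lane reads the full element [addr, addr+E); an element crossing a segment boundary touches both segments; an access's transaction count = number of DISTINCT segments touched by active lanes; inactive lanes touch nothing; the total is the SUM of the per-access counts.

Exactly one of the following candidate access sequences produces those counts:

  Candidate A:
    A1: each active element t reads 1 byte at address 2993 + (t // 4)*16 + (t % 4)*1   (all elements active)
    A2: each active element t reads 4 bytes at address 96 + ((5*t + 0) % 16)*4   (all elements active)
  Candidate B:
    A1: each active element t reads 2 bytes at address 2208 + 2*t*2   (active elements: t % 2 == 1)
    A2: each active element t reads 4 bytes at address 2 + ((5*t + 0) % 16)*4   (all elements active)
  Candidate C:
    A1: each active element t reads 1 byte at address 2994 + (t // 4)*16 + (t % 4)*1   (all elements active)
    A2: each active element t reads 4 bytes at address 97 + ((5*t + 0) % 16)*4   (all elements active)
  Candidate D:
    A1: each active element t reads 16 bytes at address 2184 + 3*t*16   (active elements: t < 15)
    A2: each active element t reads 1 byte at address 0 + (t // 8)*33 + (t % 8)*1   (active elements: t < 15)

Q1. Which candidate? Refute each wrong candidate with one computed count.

B: A1 gives 2 transactions, not 3
C: A2 gives 3 transactions, not 2
D: A1 gives 22 transactions, not 3
A: all counts match (3,2)

Answer: A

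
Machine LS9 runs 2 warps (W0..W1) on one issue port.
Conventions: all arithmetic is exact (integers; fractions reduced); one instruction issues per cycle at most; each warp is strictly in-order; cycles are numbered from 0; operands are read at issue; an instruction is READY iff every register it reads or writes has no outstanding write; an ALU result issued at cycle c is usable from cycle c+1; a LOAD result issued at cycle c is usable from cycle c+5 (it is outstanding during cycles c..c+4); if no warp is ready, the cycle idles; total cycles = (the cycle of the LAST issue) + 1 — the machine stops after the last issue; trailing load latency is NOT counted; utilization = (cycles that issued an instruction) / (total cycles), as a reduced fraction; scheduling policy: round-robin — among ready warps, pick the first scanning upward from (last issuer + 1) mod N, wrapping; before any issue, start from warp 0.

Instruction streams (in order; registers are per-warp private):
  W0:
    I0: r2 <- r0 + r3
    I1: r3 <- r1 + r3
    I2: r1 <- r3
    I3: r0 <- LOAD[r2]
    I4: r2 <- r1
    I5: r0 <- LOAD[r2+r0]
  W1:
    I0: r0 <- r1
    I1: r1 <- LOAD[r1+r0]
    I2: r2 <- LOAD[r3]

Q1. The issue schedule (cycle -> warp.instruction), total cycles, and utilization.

cycle 0: W0.I0
cycle 1: W1.I0
cycle 2: W0.I1
cycle 3: W1.I1
cycle 4: W0.I2
cycle 5: W1.I2
cycle 6: W0.I3
cycle 7: W0.I4
cycle 8: idle
cycle 9: idle
cycle 10: idle
cycle 11: W0.I5

Answer: 12 cycles, utilization 3/4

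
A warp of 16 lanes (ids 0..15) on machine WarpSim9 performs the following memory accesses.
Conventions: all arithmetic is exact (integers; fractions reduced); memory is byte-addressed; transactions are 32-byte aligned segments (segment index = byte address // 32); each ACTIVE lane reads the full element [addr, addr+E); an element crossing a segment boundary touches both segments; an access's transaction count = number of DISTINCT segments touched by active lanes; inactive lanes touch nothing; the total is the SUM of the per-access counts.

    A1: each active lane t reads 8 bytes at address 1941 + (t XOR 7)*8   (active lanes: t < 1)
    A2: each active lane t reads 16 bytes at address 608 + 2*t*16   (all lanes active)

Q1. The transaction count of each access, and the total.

A1: 1 transaction
A2: 16 transactions

Answer: 1,16; total 17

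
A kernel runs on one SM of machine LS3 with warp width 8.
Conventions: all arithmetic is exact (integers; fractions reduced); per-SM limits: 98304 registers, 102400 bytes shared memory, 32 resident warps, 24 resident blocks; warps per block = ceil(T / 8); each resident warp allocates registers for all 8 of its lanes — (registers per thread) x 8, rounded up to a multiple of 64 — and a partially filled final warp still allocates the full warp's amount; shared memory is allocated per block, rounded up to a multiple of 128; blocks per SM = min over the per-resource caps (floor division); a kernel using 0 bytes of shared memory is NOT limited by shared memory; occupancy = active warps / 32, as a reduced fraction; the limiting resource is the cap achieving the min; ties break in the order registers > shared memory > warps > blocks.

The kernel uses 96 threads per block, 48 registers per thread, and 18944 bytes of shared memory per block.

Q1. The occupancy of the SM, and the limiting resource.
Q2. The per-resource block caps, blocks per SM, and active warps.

Answer: occupancy 3/4, limited by warps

registers: 21 blocks
shared memory: 5 blocks
warps: 2 blocks
blocks: 24 blocks

Answer: 2 blocks, 24 active warps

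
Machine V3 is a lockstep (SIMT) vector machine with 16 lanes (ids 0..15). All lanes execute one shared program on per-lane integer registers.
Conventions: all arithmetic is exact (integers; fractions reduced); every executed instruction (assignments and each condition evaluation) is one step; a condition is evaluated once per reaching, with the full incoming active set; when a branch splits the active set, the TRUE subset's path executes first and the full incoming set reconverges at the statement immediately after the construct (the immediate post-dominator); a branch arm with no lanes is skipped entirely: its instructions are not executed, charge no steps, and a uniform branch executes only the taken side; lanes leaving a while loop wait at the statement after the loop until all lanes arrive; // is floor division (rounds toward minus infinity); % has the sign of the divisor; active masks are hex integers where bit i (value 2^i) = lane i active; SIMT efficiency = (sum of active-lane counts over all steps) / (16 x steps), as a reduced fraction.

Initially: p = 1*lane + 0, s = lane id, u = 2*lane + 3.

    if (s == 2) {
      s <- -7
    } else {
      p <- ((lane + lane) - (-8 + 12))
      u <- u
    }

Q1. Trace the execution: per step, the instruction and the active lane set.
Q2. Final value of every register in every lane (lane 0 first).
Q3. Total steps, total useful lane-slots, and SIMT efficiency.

step 0: eval (s == 2)                0xffff
step 1: s <- -7                      0x0004
step 2: p <- ((lane + lane) - (-8 + 12)) 0xfffb
step 3: u <- u                       0xfffb

Answer: 4 steps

p: -4,-2,2,2,4,6,8,10,12,14,16,18,20,22,24,26
s: 0,1,-7,3,4,5,6,7,8,9,10,11,12,13,14,15
u: 3,5,7,9,11,13,15,17,19,21,23,25,27,29,31,33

steps = 4; useful = 47; efficiency = 47/64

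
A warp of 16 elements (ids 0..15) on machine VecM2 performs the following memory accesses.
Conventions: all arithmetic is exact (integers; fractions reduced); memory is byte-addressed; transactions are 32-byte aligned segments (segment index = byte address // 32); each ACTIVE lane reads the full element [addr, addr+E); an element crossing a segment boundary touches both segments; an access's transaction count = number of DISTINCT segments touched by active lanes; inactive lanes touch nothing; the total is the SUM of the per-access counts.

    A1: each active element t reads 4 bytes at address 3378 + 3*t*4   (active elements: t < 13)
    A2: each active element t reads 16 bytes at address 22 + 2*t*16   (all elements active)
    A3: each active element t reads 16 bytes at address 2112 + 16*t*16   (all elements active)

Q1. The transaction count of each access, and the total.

A1: 6 transactions
A2: 17 transactions
A3: 16 transactions

Answer: 6,17,16; total 39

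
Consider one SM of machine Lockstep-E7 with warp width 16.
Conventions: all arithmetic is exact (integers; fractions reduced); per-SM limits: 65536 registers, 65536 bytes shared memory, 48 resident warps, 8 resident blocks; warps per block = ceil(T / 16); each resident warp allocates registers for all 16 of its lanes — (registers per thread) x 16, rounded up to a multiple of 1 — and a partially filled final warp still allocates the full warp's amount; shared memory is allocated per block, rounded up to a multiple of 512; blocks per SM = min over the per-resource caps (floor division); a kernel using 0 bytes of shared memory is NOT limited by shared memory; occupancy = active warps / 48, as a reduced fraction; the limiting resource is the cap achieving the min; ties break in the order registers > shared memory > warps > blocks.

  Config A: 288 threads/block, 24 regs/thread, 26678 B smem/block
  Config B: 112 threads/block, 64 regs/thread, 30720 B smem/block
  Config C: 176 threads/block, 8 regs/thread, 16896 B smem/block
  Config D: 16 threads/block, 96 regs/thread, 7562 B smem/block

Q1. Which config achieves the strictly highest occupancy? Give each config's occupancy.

occupancies: A 3/4, B 7/24, C 11/16, D 1/6

Answer: A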